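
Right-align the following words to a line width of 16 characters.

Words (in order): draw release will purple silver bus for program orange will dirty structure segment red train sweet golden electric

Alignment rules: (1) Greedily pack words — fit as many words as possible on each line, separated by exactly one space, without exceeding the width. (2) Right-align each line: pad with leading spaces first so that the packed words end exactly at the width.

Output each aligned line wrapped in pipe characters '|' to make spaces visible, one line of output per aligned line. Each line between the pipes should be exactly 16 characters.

Line 1: ['draw', 'release'] (min_width=12, slack=4)
Line 2: ['will', 'purple'] (min_width=11, slack=5)
Line 3: ['silver', 'bus', 'for'] (min_width=14, slack=2)
Line 4: ['program', 'orange'] (min_width=14, slack=2)
Line 5: ['will', 'dirty'] (min_width=10, slack=6)
Line 6: ['structure'] (min_width=9, slack=7)
Line 7: ['segment', 'red'] (min_width=11, slack=5)
Line 8: ['train', 'sweet'] (min_width=11, slack=5)
Line 9: ['golden', 'electric'] (min_width=15, slack=1)

Answer: |    draw release|
|     will purple|
|  silver bus for|
|  program orange|
|      will dirty|
|       structure|
|     segment red|
|     train sweet|
| golden electric|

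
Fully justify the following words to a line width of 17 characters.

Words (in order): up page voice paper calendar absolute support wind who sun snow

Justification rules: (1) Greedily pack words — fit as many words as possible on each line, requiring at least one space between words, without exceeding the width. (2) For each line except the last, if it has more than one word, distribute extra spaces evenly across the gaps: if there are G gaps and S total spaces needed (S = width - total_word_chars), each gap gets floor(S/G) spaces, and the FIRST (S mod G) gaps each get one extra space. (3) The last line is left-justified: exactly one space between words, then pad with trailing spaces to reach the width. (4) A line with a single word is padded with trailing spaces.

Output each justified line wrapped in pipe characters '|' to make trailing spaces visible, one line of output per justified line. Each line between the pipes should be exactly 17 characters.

Line 1: ['up', 'page', 'voice'] (min_width=13, slack=4)
Line 2: ['paper', 'calendar'] (min_width=14, slack=3)
Line 3: ['absolute', 'support'] (min_width=16, slack=1)
Line 4: ['wind', 'who', 'sun', 'snow'] (min_width=17, slack=0)

Answer: |up   page   voice|
|paper    calendar|
|absolute  support|
|wind who sun snow|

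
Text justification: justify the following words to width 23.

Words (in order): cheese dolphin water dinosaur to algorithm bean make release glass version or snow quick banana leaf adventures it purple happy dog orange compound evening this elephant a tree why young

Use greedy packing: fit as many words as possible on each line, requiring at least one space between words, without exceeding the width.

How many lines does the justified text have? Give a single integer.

Line 1: ['cheese', 'dolphin', 'water'] (min_width=20, slack=3)
Line 2: ['dinosaur', 'to', 'algorithm'] (min_width=21, slack=2)
Line 3: ['bean', 'make', 'release', 'glass'] (min_width=23, slack=0)
Line 4: ['version', 'or', 'snow', 'quick'] (min_width=21, slack=2)
Line 5: ['banana', 'leaf', 'adventures'] (min_width=22, slack=1)
Line 6: ['it', 'purple', 'happy', 'dog'] (min_width=19, slack=4)
Line 7: ['orange', 'compound', 'evening'] (min_width=23, slack=0)
Line 8: ['this', 'elephant', 'a', 'tree'] (min_width=20, slack=3)
Line 9: ['why', 'young'] (min_width=9, slack=14)
Total lines: 9

Answer: 9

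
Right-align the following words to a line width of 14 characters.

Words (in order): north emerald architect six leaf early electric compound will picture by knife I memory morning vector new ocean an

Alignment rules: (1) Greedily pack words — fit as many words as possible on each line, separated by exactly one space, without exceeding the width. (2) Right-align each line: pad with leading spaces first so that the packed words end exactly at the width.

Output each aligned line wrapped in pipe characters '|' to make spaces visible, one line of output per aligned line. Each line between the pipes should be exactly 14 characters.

Line 1: ['north', 'emerald'] (min_width=13, slack=1)
Line 2: ['architect', 'six'] (min_width=13, slack=1)
Line 3: ['leaf', 'early'] (min_width=10, slack=4)
Line 4: ['electric'] (min_width=8, slack=6)
Line 5: ['compound', 'will'] (min_width=13, slack=1)
Line 6: ['picture', 'by'] (min_width=10, slack=4)
Line 7: ['knife', 'I', 'memory'] (min_width=14, slack=0)
Line 8: ['morning', 'vector'] (min_width=14, slack=0)
Line 9: ['new', 'ocean', 'an'] (min_width=12, slack=2)

Answer: | north emerald|
| architect six|
|    leaf early|
|      electric|
| compound will|
|    picture by|
|knife I memory|
|morning vector|
|  new ocean an|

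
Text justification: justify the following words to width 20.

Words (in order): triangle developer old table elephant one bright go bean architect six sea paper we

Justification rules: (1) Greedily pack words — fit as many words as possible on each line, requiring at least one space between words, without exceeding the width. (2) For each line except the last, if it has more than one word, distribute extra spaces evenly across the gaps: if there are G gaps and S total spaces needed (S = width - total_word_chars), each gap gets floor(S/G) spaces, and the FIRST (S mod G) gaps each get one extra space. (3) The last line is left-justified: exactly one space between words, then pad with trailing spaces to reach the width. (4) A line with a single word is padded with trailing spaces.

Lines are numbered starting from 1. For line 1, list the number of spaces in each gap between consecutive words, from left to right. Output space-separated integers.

Line 1: ['triangle', 'developer'] (min_width=18, slack=2)
Line 2: ['old', 'table', 'elephant'] (min_width=18, slack=2)
Line 3: ['one', 'bright', 'go', 'bean'] (min_width=18, slack=2)
Line 4: ['architect', 'six', 'sea'] (min_width=17, slack=3)
Line 5: ['paper', 'we'] (min_width=8, slack=12)

Answer: 3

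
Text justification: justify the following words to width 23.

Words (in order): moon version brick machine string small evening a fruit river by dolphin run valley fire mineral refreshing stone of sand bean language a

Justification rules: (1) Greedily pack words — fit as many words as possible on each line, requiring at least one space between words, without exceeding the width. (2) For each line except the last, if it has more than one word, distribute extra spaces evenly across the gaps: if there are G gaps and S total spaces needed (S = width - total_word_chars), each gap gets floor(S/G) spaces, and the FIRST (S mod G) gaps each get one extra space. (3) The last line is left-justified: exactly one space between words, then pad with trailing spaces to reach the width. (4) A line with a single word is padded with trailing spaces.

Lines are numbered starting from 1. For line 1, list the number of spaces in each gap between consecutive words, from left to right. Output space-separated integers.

Answer: 4 3

Derivation:
Line 1: ['moon', 'version', 'brick'] (min_width=18, slack=5)
Line 2: ['machine', 'string', 'small'] (min_width=20, slack=3)
Line 3: ['evening', 'a', 'fruit', 'river'] (min_width=21, slack=2)
Line 4: ['by', 'dolphin', 'run', 'valley'] (min_width=21, slack=2)
Line 5: ['fire', 'mineral', 'refreshing'] (min_width=23, slack=0)
Line 6: ['stone', 'of', 'sand', 'bean'] (min_width=18, slack=5)
Line 7: ['language', 'a'] (min_width=10, slack=13)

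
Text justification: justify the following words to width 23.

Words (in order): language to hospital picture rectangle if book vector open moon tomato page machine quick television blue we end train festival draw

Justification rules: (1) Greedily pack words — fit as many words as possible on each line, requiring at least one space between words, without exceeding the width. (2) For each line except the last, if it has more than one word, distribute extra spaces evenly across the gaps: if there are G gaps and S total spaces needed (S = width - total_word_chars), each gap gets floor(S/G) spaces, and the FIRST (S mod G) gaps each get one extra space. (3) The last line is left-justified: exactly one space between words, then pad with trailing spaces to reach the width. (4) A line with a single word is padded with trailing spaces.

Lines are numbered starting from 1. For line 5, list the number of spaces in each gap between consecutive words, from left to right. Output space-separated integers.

Answer: 2 2

Derivation:
Line 1: ['language', 'to', 'hospital'] (min_width=20, slack=3)
Line 2: ['picture', 'rectangle', 'if'] (min_width=20, slack=3)
Line 3: ['book', 'vector', 'open', 'moon'] (min_width=21, slack=2)
Line 4: ['tomato', 'page', 'machine'] (min_width=19, slack=4)
Line 5: ['quick', 'television', 'blue'] (min_width=21, slack=2)
Line 6: ['we', 'end', 'train', 'festival'] (min_width=21, slack=2)
Line 7: ['draw'] (min_width=4, slack=19)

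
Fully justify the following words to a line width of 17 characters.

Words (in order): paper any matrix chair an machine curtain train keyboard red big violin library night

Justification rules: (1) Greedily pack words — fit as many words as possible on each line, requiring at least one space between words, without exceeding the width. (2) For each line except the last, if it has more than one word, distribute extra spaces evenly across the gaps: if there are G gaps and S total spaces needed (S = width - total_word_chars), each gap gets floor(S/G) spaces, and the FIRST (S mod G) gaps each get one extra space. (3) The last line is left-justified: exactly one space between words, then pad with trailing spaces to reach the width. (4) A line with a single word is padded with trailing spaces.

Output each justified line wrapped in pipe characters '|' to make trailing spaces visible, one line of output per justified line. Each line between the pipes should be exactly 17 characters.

Line 1: ['paper', 'any', 'matrix'] (min_width=16, slack=1)
Line 2: ['chair', 'an', 'machine'] (min_width=16, slack=1)
Line 3: ['curtain', 'train'] (min_width=13, slack=4)
Line 4: ['keyboard', 'red', 'big'] (min_width=16, slack=1)
Line 5: ['violin', 'library'] (min_width=14, slack=3)
Line 6: ['night'] (min_width=5, slack=12)

Answer: |paper  any matrix|
|chair  an machine|
|curtain     train|
|keyboard  red big|
|violin    library|
|night            |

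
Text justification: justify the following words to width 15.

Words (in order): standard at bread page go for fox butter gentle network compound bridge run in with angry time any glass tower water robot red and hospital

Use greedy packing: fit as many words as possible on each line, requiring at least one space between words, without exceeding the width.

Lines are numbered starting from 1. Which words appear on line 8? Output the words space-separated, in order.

Answer: glass tower

Derivation:
Line 1: ['standard', 'at'] (min_width=11, slack=4)
Line 2: ['bread', 'page', 'go'] (min_width=13, slack=2)
Line 3: ['for', 'fox', 'butter'] (min_width=14, slack=1)
Line 4: ['gentle', 'network'] (min_width=14, slack=1)
Line 5: ['compound', 'bridge'] (min_width=15, slack=0)
Line 6: ['run', 'in', 'with'] (min_width=11, slack=4)
Line 7: ['angry', 'time', 'any'] (min_width=14, slack=1)
Line 8: ['glass', 'tower'] (min_width=11, slack=4)
Line 9: ['water', 'robot', 'red'] (min_width=15, slack=0)
Line 10: ['and', 'hospital'] (min_width=12, slack=3)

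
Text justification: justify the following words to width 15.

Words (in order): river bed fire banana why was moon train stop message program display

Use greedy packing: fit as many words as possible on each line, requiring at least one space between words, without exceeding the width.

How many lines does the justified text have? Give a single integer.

Answer: 5

Derivation:
Line 1: ['river', 'bed', 'fire'] (min_width=14, slack=1)
Line 2: ['banana', 'why', 'was'] (min_width=14, slack=1)
Line 3: ['moon', 'train', 'stop'] (min_width=15, slack=0)
Line 4: ['message', 'program'] (min_width=15, slack=0)
Line 5: ['display'] (min_width=7, slack=8)
Total lines: 5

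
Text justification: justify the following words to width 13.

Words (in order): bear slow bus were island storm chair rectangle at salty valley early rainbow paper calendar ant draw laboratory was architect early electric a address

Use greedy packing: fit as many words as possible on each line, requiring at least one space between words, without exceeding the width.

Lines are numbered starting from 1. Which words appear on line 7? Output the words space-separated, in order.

Line 1: ['bear', 'slow', 'bus'] (min_width=13, slack=0)
Line 2: ['were', 'island'] (min_width=11, slack=2)
Line 3: ['storm', 'chair'] (min_width=11, slack=2)
Line 4: ['rectangle', 'at'] (min_width=12, slack=1)
Line 5: ['salty', 'valley'] (min_width=12, slack=1)
Line 6: ['early', 'rainbow'] (min_width=13, slack=0)
Line 7: ['paper'] (min_width=5, slack=8)
Line 8: ['calendar', 'ant'] (min_width=12, slack=1)
Line 9: ['draw'] (min_width=4, slack=9)
Line 10: ['laboratory'] (min_width=10, slack=3)
Line 11: ['was', 'architect'] (min_width=13, slack=0)
Line 12: ['early'] (min_width=5, slack=8)
Line 13: ['electric', 'a'] (min_width=10, slack=3)
Line 14: ['address'] (min_width=7, slack=6)

Answer: paper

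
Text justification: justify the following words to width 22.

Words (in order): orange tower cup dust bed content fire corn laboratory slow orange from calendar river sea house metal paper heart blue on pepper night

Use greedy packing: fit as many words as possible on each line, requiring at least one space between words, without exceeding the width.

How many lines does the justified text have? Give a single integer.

Line 1: ['orange', 'tower', 'cup', 'dust'] (min_width=21, slack=1)
Line 2: ['bed', 'content', 'fire', 'corn'] (min_width=21, slack=1)
Line 3: ['laboratory', 'slow', 'orange'] (min_width=22, slack=0)
Line 4: ['from', 'calendar', 'river'] (min_width=19, slack=3)
Line 5: ['sea', 'house', 'metal', 'paper'] (min_width=21, slack=1)
Line 6: ['heart', 'blue', 'on', 'pepper'] (min_width=20, slack=2)
Line 7: ['night'] (min_width=5, slack=17)
Total lines: 7

Answer: 7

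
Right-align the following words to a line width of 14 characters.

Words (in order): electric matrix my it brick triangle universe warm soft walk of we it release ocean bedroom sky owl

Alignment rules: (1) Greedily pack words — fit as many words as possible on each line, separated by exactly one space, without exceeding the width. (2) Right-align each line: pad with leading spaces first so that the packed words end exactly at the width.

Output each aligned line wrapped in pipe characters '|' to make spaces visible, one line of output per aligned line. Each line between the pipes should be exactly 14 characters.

Answer: |      electric|
|  matrix my it|
|brick triangle|
| universe warm|
|  soft walk of|
| we it release|
| ocean bedroom|
|       sky owl|

Derivation:
Line 1: ['electric'] (min_width=8, slack=6)
Line 2: ['matrix', 'my', 'it'] (min_width=12, slack=2)
Line 3: ['brick', 'triangle'] (min_width=14, slack=0)
Line 4: ['universe', 'warm'] (min_width=13, slack=1)
Line 5: ['soft', 'walk', 'of'] (min_width=12, slack=2)
Line 6: ['we', 'it', 'release'] (min_width=13, slack=1)
Line 7: ['ocean', 'bedroom'] (min_width=13, slack=1)
Line 8: ['sky', 'owl'] (min_width=7, slack=7)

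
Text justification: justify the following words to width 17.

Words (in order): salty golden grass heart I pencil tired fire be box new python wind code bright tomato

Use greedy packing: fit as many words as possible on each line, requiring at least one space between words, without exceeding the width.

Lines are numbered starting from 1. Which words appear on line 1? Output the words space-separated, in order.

Answer: salty golden

Derivation:
Line 1: ['salty', 'golden'] (min_width=12, slack=5)
Line 2: ['grass', 'heart', 'I'] (min_width=13, slack=4)
Line 3: ['pencil', 'tired', 'fire'] (min_width=17, slack=0)
Line 4: ['be', 'box', 'new', 'python'] (min_width=17, slack=0)
Line 5: ['wind', 'code', 'bright'] (min_width=16, slack=1)
Line 6: ['tomato'] (min_width=6, slack=11)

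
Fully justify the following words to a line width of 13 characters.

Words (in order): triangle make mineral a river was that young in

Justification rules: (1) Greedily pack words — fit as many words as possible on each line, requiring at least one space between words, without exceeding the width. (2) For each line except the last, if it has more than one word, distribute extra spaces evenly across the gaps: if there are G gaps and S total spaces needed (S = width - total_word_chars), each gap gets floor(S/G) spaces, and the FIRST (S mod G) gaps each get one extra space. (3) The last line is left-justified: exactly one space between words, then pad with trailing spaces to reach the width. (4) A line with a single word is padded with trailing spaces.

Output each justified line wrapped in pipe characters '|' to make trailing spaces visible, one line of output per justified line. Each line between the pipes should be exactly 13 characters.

Answer: |triangle make|
|mineral     a|
|river     was|
|that young in|

Derivation:
Line 1: ['triangle', 'make'] (min_width=13, slack=0)
Line 2: ['mineral', 'a'] (min_width=9, slack=4)
Line 3: ['river', 'was'] (min_width=9, slack=4)
Line 4: ['that', 'young', 'in'] (min_width=13, slack=0)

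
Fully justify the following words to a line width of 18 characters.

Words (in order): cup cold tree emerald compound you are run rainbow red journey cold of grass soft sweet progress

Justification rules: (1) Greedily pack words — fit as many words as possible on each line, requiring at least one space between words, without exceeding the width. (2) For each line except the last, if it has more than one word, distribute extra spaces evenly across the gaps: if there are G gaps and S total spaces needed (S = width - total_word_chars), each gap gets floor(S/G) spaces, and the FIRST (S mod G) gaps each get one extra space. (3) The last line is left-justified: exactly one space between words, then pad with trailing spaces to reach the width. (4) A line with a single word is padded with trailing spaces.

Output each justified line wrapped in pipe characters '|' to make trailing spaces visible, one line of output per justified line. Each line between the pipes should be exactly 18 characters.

Answer: |cup    cold   tree|
|emerald   compound|
|you     are    run|
|rainbow        red|
|journey   cold  of|
|grass  soft  sweet|
|progress          |

Derivation:
Line 1: ['cup', 'cold', 'tree'] (min_width=13, slack=5)
Line 2: ['emerald', 'compound'] (min_width=16, slack=2)
Line 3: ['you', 'are', 'run'] (min_width=11, slack=7)
Line 4: ['rainbow', 'red'] (min_width=11, slack=7)
Line 5: ['journey', 'cold', 'of'] (min_width=15, slack=3)
Line 6: ['grass', 'soft', 'sweet'] (min_width=16, slack=2)
Line 7: ['progress'] (min_width=8, slack=10)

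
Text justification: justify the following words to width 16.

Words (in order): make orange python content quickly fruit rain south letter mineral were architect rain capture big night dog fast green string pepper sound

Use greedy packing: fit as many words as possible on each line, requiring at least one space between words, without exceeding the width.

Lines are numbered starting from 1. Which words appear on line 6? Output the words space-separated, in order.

Answer: were architect

Derivation:
Line 1: ['make', 'orange'] (min_width=11, slack=5)
Line 2: ['python', 'content'] (min_width=14, slack=2)
Line 3: ['quickly', 'fruit'] (min_width=13, slack=3)
Line 4: ['rain', 'south'] (min_width=10, slack=6)
Line 5: ['letter', 'mineral'] (min_width=14, slack=2)
Line 6: ['were', 'architect'] (min_width=14, slack=2)
Line 7: ['rain', 'capture', 'big'] (min_width=16, slack=0)
Line 8: ['night', 'dog', 'fast'] (min_width=14, slack=2)
Line 9: ['green', 'string'] (min_width=12, slack=4)
Line 10: ['pepper', 'sound'] (min_width=12, slack=4)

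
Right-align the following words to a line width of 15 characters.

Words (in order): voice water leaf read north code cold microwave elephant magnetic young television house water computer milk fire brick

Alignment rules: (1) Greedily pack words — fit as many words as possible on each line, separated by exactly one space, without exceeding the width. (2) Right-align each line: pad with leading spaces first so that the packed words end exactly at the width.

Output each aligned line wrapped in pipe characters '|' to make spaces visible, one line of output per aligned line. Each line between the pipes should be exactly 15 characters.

Answer: |    voice water|
|leaf read north|
|      code cold|
|      microwave|
|       elephant|
| magnetic young|
|     television|
|    house water|
|  computer milk|
|     fire brick|

Derivation:
Line 1: ['voice', 'water'] (min_width=11, slack=4)
Line 2: ['leaf', 'read', 'north'] (min_width=15, slack=0)
Line 3: ['code', 'cold'] (min_width=9, slack=6)
Line 4: ['microwave'] (min_width=9, slack=6)
Line 5: ['elephant'] (min_width=8, slack=7)
Line 6: ['magnetic', 'young'] (min_width=14, slack=1)
Line 7: ['television'] (min_width=10, slack=5)
Line 8: ['house', 'water'] (min_width=11, slack=4)
Line 9: ['computer', 'milk'] (min_width=13, slack=2)
Line 10: ['fire', 'brick'] (min_width=10, slack=5)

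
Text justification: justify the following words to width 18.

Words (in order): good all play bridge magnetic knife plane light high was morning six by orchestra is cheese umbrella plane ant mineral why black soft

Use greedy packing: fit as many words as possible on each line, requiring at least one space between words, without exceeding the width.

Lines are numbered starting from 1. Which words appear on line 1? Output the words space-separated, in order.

Line 1: ['good', 'all', 'play'] (min_width=13, slack=5)
Line 2: ['bridge', 'magnetic'] (min_width=15, slack=3)
Line 3: ['knife', 'plane', 'light'] (min_width=17, slack=1)
Line 4: ['high', 'was', 'morning'] (min_width=16, slack=2)
Line 5: ['six', 'by', 'orchestra'] (min_width=16, slack=2)
Line 6: ['is', 'cheese', 'umbrella'] (min_width=18, slack=0)
Line 7: ['plane', 'ant', 'mineral'] (min_width=17, slack=1)
Line 8: ['why', 'black', 'soft'] (min_width=14, slack=4)

Answer: good all play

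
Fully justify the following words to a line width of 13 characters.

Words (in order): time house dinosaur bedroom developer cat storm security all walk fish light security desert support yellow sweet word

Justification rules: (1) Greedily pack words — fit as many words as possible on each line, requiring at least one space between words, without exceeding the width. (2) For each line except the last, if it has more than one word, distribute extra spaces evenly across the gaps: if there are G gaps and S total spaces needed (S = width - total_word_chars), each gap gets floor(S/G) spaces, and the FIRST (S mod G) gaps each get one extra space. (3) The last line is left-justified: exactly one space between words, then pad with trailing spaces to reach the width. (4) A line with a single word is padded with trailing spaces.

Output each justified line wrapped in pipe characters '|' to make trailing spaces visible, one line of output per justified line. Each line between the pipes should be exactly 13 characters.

Line 1: ['time', 'house'] (min_width=10, slack=3)
Line 2: ['dinosaur'] (min_width=8, slack=5)
Line 3: ['bedroom'] (min_width=7, slack=6)
Line 4: ['developer', 'cat'] (min_width=13, slack=0)
Line 5: ['storm'] (min_width=5, slack=8)
Line 6: ['security', 'all'] (min_width=12, slack=1)
Line 7: ['walk', 'fish'] (min_width=9, slack=4)
Line 8: ['light'] (min_width=5, slack=8)
Line 9: ['security'] (min_width=8, slack=5)
Line 10: ['desert'] (min_width=6, slack=7)
Line 11: ['support'] (min_width=7, slack=6)
Line 12: ['yellow', 'sweet'] (min_width=12, slack=1)
Line 13: ['word'] (min_width=4, slack=9)

Answer: |time    house|
|dinosaur     |
|bedroom      |
|developer cat|
|storm        |
|security  all|
|walk     fish|
|light        |
|security     |
|desert       |
|support      |
|yellow  sweet|
|word         |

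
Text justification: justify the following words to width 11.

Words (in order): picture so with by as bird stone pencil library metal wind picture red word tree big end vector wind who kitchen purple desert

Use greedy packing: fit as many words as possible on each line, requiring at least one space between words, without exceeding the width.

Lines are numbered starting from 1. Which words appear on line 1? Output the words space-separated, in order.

Line 1: ['picture', 'so'] (min_width=10, slack=1)
Line 2: ['with', 'by', 'as'] (min_width=10, slack=1)
Line 3: ['bird', 'stone'] (min_width=10, slack=1)
Line 4: ['pencil'] (min_width=6, slack=5)
Line 5: ['library'] (min_width=7, slack=4)
Line 6: ['metal', 'wind'] (min_width=10, slack=1)
Line 7: ['picture', 'red'] (min_width=11, slack=0)
Line 8: ['word', 'tree'] (min_width=9, slack=2)
Line 9: ['big', 'end'] (min_width=7, slack=4)
Line 10: ['vector', 'wind'] (min_width=11, slack=0)
Line 11: ['who', 'kitchen'] (min_width=11, slack=0)
Line 12: ['purple'] (min_width=6, slack=5)
Line 13: ['desert'] (min_width=6, slack=5)

Answer: picture so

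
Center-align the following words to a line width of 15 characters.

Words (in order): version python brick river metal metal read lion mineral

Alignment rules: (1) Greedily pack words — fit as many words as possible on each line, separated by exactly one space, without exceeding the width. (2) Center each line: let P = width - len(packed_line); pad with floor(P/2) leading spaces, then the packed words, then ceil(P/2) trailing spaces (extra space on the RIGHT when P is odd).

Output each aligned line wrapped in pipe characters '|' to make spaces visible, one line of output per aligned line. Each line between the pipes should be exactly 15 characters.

Line 1: ['version', 'python'] (min_width=14, slack=1)
Line 2: ['brick', 'river'] (min_width=11, slack=4)
Line 3: ['metal', 'metal'] (min_width=11, slack=4)
Line 4: ['read', 'lion'] (min_width=9, slack=6)
Line 5: ['mineral'] (min_width=7, slack=8)

Answer: |version python |
|  brick river  |
|  metal metal  |
|   read lion   |
|    mineral    |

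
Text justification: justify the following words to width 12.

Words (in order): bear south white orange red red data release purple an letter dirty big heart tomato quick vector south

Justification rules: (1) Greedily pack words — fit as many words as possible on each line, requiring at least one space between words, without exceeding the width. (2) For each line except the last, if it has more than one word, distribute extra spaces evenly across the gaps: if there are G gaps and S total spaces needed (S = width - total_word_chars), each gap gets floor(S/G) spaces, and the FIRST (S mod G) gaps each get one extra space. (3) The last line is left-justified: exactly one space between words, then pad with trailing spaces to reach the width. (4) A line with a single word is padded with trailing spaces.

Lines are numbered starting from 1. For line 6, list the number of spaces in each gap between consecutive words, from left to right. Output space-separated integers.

Answer: 1

Derivation:
Line 1: ['bear', 'south'] (min_width=10, slack=2)
Line 2: ['white', 'orange'] (min_width=12, slack=0)
Line 3: ['red', 'red', 'data'] (min_width=12, slack=0)
Line 4: ['release'] (min_width=7, slack=5)
Line 5: ['purple', 'an'] (min_width=9, slack=3)
Line 6: ['letter', 'dirty'] (min_width=12, slack=0)
Line 7: ['big', 'heart'] (min_width=9, slack=3)
Line 8: ['tomato', 'quick'] (min_width=12, slack=0)
Line 9: ['vector', 'south'] (min_width=12, slack=0)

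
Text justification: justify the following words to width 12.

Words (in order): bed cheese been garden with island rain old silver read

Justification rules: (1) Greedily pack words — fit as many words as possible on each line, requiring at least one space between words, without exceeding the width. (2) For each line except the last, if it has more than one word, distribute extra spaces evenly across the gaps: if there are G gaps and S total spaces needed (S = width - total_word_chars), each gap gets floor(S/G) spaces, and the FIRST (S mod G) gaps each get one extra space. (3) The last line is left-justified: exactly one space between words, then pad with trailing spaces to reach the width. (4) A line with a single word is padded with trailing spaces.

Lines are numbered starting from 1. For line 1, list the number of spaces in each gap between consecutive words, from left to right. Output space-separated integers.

Answer: 3

Derivation:
Line 1: ['bed', 'cheese'] (min_width=10, slack=2)
Line 2: ['been', 'garden'] (min_width=11, slack=1)
Line 3: ['with', 'island'] (min_width=11, slack=1)
Line 4: ['rain', 'old'] (min_width=8, slack=4)
Line 5: ['silver', 'read'] (min_width=11, slack=1)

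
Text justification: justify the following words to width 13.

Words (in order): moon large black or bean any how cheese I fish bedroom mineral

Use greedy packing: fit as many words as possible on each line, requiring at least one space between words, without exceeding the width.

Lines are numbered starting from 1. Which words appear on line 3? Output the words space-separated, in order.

Line 1: ['moon', 'large'] (min_width=10, slack=3)
Line 2: ['black', 'or', 'bean'] (min_width=13, slack=0)
Line 3: ['any', 'how'] (min_width=7, slack=6)
Line 4: ['cheese', 'I', 'fish'] (min_width=13, slack=0)
Line 5: ['bedroom'] (min_width=7, slack=6)
Line 6: ['mineral'] (min_width=7, slack=6)

Answer: any how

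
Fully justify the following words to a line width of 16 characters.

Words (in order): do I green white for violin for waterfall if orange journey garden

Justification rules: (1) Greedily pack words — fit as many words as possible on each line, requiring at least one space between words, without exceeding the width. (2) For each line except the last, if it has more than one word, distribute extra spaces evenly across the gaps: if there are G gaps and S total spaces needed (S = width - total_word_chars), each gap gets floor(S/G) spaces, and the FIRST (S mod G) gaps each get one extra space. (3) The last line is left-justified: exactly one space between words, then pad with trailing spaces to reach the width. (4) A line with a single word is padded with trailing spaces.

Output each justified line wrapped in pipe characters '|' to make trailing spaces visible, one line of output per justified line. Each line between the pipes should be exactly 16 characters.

Line 1: ['do', 'I', 'green', 'white'] (min_width=16, slack=0)
Line 2: ['for', 'violin', 'for'] (min_width=14, slack=2)
Line 3: ['waterfall', 'if'] (min_width=12, slack=4)
Line 4: ['orange', 'journey'] (min_width=14, slack=2)
Line 5: ['garden'] (min_width=6, slack=10)

Answer: |do I green white|
|for  violin  for|
|waterfall     if|
|orange   journey|
|garden          |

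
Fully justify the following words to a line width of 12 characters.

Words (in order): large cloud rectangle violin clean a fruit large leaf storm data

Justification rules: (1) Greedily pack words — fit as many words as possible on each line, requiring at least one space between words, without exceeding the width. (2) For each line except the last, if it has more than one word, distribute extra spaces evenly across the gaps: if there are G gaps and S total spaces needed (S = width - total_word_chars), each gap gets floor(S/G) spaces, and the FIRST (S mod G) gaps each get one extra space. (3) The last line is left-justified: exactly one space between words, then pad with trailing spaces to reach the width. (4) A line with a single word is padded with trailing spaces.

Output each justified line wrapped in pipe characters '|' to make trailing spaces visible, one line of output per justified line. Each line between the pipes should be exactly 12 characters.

Answer: |large  cloud|
|rectangle   |
|violin clean|
|a      fruit|
|large   leaf|
|storm data  |

Derivation:
Line 1: ['large', 'cloud'] (min_width=11, slack=1)
Line 2: ['rectangle'] (min_width=9, slack=3)
Line 3: ['violin', 'clean'] (min_width=12, slack=0)
Line 4: ['a', 'fruit'] (min_width=7, slack=5)
Line 5: ['large', 'leaf'] (min_width=10, slack=2)
Line 6: ['storm', 'data'] (min_width=10, slack=2)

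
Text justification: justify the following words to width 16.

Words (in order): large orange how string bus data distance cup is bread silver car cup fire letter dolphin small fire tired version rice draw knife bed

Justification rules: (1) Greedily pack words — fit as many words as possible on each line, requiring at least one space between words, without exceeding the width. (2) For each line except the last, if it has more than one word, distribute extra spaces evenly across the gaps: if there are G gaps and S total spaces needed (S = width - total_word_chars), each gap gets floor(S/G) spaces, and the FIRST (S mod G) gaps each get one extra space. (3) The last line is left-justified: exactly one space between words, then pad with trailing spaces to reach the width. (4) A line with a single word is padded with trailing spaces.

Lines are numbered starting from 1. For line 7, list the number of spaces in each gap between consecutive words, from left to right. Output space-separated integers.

Line 1: ['large', 'orange', 'how'] (min_width=16, slack=0)
Line 2: ['string', 'bus', 'data'] (min_width=15, slack=1)
Line 3: ['distance', 'cup', 'is'] (min_width=15, slack=1)
Line 4: ['bread', 'silver', 'car'] (min_width=16, slack=0)
Line 5: ['cup', 'fire', 'letter'] (min_width=15, slack=1)
Line 6: ['dolphin', 'small'] (min_width=13, slack=3)
Line 7: ['fire', 'tired'] (min_width=10, slack=6)
Line 8: ['version', 'rice'] (min_width=12, slack=4)
Line 9: ['draw', 'knife', 'bed'] (min_width=14, slack=2)

Answer: 7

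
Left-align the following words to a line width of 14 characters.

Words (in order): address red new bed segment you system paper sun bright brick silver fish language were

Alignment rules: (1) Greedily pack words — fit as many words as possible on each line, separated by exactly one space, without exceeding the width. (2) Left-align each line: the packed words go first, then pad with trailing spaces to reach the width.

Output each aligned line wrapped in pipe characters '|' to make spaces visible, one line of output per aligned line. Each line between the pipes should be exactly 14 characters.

Line 1: ['address', 'red'] (min_width=11, slack=3)
Line 2: ['new', 'bed'] (min_width=7, slack=7)
Line 3: ['segment', 'you'] (min_width=11, slack=3)
Line 4: ['system', 'paper'] (min_width=12, slack=2)
Line 5: ['sun', 'bright'] (min_width=10, slack=4)
Line 6: ['brick', 'silver'] (min_width=12, slack=2)
Line 7: ['fish', 'language'] (min_width=13, slack=1)
Line 8: ['were'] (min_width=4, slack=10)

Answer: |address red   |
|new bed       |
|segment you   |
|system paper  |
|sun bright    |
|brick silver  |
|fish language |
|were          |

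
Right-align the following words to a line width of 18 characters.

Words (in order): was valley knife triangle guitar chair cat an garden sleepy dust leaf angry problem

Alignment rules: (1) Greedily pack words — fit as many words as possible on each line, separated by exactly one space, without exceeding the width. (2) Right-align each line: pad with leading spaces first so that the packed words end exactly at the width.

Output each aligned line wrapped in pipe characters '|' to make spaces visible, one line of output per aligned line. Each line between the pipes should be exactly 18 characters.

Answer: |  was valley knife|
|   triangle guitar|
|      chair cat an|
|garden sleepy dust|
|leaf angry problem|

Derivation:
Line 1: ['was', 'valley', 'knife'] (min_width=16, slack=2)
Line 2: ['triangle', 'guitar'] (min_width=15, slack=3)
Line 3: ['chair', 'cat', 'an'] (min_width=12, slack=6)
Line 4: ['garden', 'sleepy', 'dust'] (min_width=18, slack=0)
Line 5: ['leaf', 'angry', 'problem'] (min_width=18, slack=0)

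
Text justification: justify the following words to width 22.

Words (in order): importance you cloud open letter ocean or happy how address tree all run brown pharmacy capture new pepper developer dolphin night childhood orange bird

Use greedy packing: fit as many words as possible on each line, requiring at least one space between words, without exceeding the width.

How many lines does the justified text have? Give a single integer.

Answer: 8

Derivation:
Line 1: ['importance', 'you', 'cloud'] (min_width=20, slack=2)
Line 2: ['open', 'letter', 'ocean', 'or'] (min_width=20, slack=2)
Line 3: ['happy', 'how', 'address', 'tree'] (min_width=22, slack=0)
Line 4: ['all', 'run', 'brown', 'pharmacy'] (min_width=22, slack=0)
Line 5: ['capture', 'new', 'pepper'] (min_width=18, slack=4)
Line 6: ['developer', 'dolphin'] (min_width=17, slack=5)
Line 7: ['night', 'childhood', 'orange'] (min_width=22, slack=0)
Line 8: ['bird'] (min_width=4, slack=18)
Total lines: 8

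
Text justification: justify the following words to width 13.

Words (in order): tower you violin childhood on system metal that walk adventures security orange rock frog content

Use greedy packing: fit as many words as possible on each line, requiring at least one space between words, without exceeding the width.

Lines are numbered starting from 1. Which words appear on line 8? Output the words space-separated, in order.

Line 1: ['tower', 'you'] (min_width=9, slack=4)
Line 2: ['violin'] (min_width=6, slack=7)
Line 3: ['childhood', 'on'] (min_width=12, slack=1)
Line 4: ['system', 'metal'] (min_width=12, slack=1)
Line 5: ['that', 'walk'] (min_width=9, slack=4)
Line 6: ['adventures'] (min_width=10, slack=3)
Line 7: ['security'] (min_width=8, slack=5)
Line 8: ['orange', 'rock'] (min_width=11, slack=2)
Line 9: ['frog', 'content'] (min_width=12, slack=1)

Answer: orange rock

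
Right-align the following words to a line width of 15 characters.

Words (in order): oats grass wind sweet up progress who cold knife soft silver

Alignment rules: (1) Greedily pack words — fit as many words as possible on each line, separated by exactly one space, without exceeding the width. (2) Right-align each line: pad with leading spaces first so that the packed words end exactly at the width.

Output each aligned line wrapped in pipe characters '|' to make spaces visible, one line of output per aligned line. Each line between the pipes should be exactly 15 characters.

Answer: |oats grass wind|
|       sweet up|
|   progress who|
|cold knife soft|
|         silver|

Derivation:
Line 1: ['oats', 'grass', 'wind'] (min_width=15, slack=0)
Line 2: ['sweet', 'up'] (min_width=8, slack=7)
Line 3: ['progress', 'who'] (min_width=12, slack=3)
Line 4: ['cold', 'knife', 'soft'] (min_width=15, slack=0)
Line 5: ['silver'] (min_width=6, slack=9)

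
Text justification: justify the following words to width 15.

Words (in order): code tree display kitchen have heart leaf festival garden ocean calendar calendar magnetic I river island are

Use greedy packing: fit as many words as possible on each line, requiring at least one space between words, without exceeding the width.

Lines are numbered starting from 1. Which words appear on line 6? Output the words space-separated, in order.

Line 1: ['code', 'tree'] (min_width=9, slack=6)
Line 2: ['display', 'kitchen'] (min_width=15, slack=0)
Line 3: ['have', 'heart', 'leaf'] (min_width=15, slack=0)
Line 4: ['festival', 'garden'] (min_width=15, slack=0)
Line 5: ['ocean', 'calendar'] (min_width=14, slack=1)
Line 6: ['calendar'] (min_width=8, slack=7)
Line 7: ['magnetic', 'I'] (min_width=10, slack=5)
Line 8: ['river', 'island'] (min_width=12, slack=3)
Line 9: ['are'] (min_width=3, slack=12)

Answer: calendar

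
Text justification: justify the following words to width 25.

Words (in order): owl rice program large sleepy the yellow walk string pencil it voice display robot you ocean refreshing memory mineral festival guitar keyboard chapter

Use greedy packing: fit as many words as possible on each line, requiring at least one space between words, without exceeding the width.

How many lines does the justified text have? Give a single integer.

Line 1: ['owl', 'rice', 'program', 'large'] (min_width=22, slack=3)
Line 2: ['sleepy', 'the', 'yellow', 'walk'] (min_width=22, slack=3)
Line 3: ['string', 'pencil', 'it', 'voice'] (min_width=22, slack=3)
Line 4: ['display', 'robot', 'you', 'ocean'] (min_width=23, slack=2)
Line 5: ['refreshing', 'memory', 'mineral'] (min_width=25, slack=0)
Line 6: ['festival', 'guitar', 'keyboard'] (min_width=24, slack=1)
Line 7: ['chapter'] (min_width=7, slack=18)
Total lines: 7

Answer: 7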